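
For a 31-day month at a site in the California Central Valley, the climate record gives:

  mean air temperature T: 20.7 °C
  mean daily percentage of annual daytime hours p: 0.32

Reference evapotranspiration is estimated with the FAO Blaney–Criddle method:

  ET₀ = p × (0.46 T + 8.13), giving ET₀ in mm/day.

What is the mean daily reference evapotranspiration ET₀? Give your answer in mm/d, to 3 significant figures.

ET₀ = 0.32 × (0.46 × 20.7 + 8.13) = 0.32 × 17.652 = 5.6486 mm/d

5.65 mm/d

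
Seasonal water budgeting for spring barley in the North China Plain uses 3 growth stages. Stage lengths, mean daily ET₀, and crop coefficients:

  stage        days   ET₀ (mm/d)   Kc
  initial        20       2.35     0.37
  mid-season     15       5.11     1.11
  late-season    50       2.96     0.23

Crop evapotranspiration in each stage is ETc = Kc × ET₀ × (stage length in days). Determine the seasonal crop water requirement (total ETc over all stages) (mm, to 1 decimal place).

136.5 mm

initial: 0.37 × 2.35 × 20 = 17.39 mm
mid-season: 1.11 × 5.11 × 15 = 85.08 mm
late-season: 0.23 × 2.96 × 50 = 34.04 mm
Seasonal total = 136.51 mm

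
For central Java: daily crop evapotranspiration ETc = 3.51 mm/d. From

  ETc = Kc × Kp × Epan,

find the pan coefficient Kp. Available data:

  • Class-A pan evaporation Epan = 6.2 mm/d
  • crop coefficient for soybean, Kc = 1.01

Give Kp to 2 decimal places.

0.56

ETc = Kc × Kp × Epan  ⇒  Kp = ETc / (Kc × Epan)
Kp = 3.51 / (1.01 × 6.2) = 3.51 / 6.262 = 0.5605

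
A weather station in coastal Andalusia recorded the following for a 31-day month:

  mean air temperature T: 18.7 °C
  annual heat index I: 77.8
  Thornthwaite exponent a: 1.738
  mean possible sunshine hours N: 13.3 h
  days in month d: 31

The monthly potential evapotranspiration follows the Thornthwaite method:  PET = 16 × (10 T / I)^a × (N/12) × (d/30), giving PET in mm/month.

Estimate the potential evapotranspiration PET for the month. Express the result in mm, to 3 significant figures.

10T/I = 10 × 18.7 / 77.8 = 2.4036
(10T/I)^a = 2.4036^1.738 = 4.5913
Uncorrected PET = 16 × 4.5913 = 73.461 mm
Correction = (N/12)(d/30) = (13.3/12)(31/30) = 1.1453
PET = 73.461 × 1.1453 = 84.135 mm/month

84.1 mm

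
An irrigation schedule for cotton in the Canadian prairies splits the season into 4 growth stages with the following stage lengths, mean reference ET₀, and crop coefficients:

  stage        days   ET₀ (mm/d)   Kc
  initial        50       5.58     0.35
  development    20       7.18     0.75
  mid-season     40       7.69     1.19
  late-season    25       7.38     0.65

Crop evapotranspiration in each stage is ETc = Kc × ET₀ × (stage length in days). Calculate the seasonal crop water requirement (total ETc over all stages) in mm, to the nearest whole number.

initial: 0.35 × 5.58 × 50 = 97.65 mm
development: 0.75 × 7.18 × 20 = 107.70 mm
mid-season: 1.19 × 7.69 × 40 = 366.04 mm
late-season: 0.65 × 7.38 × 25 = 119.93 mm
Seasonal total = 691.32 mm

691 mm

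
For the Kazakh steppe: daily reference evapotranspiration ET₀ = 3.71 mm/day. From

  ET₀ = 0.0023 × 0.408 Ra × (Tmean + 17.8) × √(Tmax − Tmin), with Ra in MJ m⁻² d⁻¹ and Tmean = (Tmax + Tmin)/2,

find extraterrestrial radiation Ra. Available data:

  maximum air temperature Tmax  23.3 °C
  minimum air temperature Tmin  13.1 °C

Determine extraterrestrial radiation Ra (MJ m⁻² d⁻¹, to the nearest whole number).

34 MJ m⁻² d⁻¹

Tmean = (23.3+13.1)/2 = 18.20 °C; ΔT = 10.2
Ra = ET₀ / [0.0023 × 0.408 × (Tmean+17.8) × √ΔT]
   = 3.71 / (0.0023 × 0.408 × 36.00 × 3.1937) = 34.387 MJ m⁻² d⁻¹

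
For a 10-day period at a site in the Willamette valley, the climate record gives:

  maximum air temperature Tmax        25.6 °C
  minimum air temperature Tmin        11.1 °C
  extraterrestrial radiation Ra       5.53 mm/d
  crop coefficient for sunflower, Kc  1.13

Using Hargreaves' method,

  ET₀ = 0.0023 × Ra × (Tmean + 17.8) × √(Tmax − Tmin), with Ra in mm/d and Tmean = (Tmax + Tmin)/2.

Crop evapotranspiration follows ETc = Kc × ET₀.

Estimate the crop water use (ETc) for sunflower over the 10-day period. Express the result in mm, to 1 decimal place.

19.8 mm

Tmean = (25.6 + 11.1)/2 = 18.35 °C
ET₀ = 0.0023 × 5.53 × (18.35 + 17.8) × √14.5 = 0.0023 × 5.53 × 36.15 × 3.8079 = 1.7508 mm/d
ETc = Kc × ET₀ = 1.13 × 1.7508 = 1.9784 mm/d
Over 10 days: 1.9784 × 10 = 19.784 mm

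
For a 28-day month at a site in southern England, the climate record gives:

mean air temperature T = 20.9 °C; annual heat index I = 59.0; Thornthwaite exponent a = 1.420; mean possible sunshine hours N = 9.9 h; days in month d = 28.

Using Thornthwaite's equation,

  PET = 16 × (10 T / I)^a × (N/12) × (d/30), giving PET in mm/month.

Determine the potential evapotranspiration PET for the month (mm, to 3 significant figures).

74.2 mm

10T/I = 10 × 20.9 / 59.0 = 3.5424
(10T/I)^a = 3.5424^1.420 = 6.0256
Uncorrected PET = 16 × 6.0256 = 96.410 mm
Correction = (N/12)(d/30) = (9.9/12)(28/30) = 0.7700
PET = 96.410 × 0.7700 = 74.236 mm/month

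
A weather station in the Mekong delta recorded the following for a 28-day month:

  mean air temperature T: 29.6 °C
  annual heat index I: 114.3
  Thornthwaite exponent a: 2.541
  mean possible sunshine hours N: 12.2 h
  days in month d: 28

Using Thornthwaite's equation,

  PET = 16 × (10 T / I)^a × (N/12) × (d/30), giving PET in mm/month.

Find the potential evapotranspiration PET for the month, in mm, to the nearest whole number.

10T/I = 10 × 29.6 / 114.3 = 2.5897
(10T/I)^a = 2.5897^2.541 = 11.2219
Uncorrected PET = 16 × 11.2219 = 179.550 mm
Correction = (N/12)(d/30) = (12.2/12)(28/30) = 0.9489
PET = 179.550 × 0.9489 = 170.375 mm/month

170 mm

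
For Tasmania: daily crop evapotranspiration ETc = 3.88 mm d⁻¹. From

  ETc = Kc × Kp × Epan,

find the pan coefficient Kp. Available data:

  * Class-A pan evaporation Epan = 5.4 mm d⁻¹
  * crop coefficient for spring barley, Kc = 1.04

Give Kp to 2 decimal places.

0.69

ETc = Kc × Kp × Epan  ⇒  Kp = ETc / (Kc × Epan)
Kp = 3.88 / (1.04 × 5.4) = 3.88 / 5.616 = 0.6909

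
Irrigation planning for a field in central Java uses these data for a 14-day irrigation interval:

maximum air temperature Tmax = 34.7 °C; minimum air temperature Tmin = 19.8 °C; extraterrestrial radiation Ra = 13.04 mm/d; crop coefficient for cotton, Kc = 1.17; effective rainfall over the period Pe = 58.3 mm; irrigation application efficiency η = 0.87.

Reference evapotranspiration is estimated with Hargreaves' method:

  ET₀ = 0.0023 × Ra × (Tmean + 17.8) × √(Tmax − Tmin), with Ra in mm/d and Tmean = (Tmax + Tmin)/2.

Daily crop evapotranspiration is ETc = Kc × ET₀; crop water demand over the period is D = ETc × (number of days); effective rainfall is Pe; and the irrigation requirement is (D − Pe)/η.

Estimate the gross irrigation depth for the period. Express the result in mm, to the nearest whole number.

31 mm

Tmean = (34.7 + 19.8)/2 = 27.25 °C
ET₀ = 0.0023 × 13.04 × (27.25 + 17.8) × √14.9 = 0.0023 × 13.04 × 45.05 × 3.8601 = 5.2155 mm/d
ETc = Kc × ET₀ = 1.17 × 5.2155 = 6.1021 mm/d
Crop demand D = ETc × 14 d = 6.1021 × 14 = 85.429 mm
D − Pe = 85.429 − 58.3 = 27.129 mm
Gross irrigation = 27.129 / 0.87 = 31.183 mm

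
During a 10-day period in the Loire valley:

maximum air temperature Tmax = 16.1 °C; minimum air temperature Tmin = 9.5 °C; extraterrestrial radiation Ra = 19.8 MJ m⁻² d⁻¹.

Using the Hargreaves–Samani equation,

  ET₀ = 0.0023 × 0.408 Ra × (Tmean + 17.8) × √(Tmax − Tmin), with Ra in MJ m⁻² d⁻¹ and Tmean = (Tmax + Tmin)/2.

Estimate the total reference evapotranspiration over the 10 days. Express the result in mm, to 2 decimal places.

Tmean = (16.1 + 9.5)/2 = 12.80 °C
0.408 Ra = 0.408 × 19.8 = 8.0784 mm/d equivalent
ET₀ = 0.0023 × 8.0784 × (12.80 + 17.8) × √6.6 = 0.0023 × 8.0784 × 30.60 × 2.5690 = 1.4606 mm/d
Over 10 days: 1.4606 × 10 = 14.606 mm

14.61 mm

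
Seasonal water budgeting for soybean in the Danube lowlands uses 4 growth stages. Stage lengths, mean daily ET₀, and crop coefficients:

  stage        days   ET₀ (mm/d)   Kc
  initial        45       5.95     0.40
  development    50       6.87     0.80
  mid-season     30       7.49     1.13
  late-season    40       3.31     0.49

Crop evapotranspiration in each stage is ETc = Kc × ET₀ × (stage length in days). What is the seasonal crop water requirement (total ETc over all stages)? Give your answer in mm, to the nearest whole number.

701 mm

initial: 0.40 × 5.95 × 45 = 107.10 mm
development: 0.80 × 6.87 × 50 = 274.80 mm
mid-season: 1.13 × 7.49 × 30 = 253.91 mm
late-season: 0.49 × 3.31 × 40 = 64.88 mm
Seasonal total = 700.69 mm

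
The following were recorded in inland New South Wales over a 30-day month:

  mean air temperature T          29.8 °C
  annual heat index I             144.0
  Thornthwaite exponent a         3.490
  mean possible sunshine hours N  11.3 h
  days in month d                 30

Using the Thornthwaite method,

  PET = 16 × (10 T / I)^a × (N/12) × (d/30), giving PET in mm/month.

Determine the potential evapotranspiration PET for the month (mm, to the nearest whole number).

191 mm

10T/I = 10 × 29.8 / 144.0 = 2.0694
(10T/I)^a = 2.0694^3.490 = 12.6560
Uncorrected PET = 16 × 12.6560 = 202.496 mm
Correction = (N/12)(d/30) = (11.3/12)(30/30) = 0.9417
PET = 202.496 × 0.9417 = 190.690 mm/month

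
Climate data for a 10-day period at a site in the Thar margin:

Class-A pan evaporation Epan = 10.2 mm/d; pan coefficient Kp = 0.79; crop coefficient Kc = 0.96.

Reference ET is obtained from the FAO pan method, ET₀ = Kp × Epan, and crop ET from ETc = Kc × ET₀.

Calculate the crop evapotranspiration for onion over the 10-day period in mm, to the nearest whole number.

ET₀ = 0.79 × 10.2 = 8.0580 mm/d
ETc = Kc × ET₀ = 0.96 × 8.0580 = 7.7357 mm/d
Over 10 days: 7.7357 × 10 = 77.357 mm

77 mm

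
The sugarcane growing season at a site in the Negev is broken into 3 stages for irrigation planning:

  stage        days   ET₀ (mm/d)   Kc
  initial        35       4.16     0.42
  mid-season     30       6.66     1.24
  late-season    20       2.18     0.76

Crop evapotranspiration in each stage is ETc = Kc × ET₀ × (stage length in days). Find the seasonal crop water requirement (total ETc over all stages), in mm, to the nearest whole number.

342 mm

initial: 0.42 × 4.16 × 35 = 61.15 mm
mid-season: 1.24 × 6.66 × 30 = 247.75 mm
late-season: 0.76 × 2.18 × 20 = 33.14 mm
Seasonal total = 342.04 mm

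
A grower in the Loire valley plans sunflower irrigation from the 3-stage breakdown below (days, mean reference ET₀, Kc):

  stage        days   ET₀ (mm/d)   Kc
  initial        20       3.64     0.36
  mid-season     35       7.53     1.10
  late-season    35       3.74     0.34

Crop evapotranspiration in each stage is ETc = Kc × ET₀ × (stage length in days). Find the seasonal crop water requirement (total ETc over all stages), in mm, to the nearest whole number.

361 mm

initial: 0.36 × 3.64 × 20 = 26.21 mm
mid-season: 1.10 × 7.53 × 35 = 289.91 mm
late-season: 0.34 × 3.74 × 35 = 44.51 mm
Seasonal total = 360.63 mm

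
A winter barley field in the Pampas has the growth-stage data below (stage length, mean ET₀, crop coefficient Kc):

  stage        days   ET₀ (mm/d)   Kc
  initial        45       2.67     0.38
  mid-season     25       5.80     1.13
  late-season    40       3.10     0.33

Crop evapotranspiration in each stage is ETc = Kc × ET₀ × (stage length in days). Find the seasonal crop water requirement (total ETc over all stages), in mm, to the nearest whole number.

initial: 0.38 × 2.67 × 45 = 45.66 mm
mid-season: 1.13 × 5.80 × 25 = 163.85 mm
late-season: 0.33 × 3.10 × 40 = 40.92 mm
Seasonal total = 250.43 mm

250 mm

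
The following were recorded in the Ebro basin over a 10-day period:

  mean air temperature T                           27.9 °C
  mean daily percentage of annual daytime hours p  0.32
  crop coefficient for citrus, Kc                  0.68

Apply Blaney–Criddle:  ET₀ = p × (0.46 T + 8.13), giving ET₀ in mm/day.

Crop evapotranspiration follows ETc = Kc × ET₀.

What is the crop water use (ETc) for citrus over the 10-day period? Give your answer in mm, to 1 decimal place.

45.6 mm

ET₀ = 0.32 × (0.46 × 27.9 + 8.13) = 0.32 × 20.964 = 6.7085 mm/d
ETc = Kc × ET₀ = 0.68 × 6.7085 = 4.5618 mm/d
Over 10 days: 4.5618 × 10 = 45.618 mm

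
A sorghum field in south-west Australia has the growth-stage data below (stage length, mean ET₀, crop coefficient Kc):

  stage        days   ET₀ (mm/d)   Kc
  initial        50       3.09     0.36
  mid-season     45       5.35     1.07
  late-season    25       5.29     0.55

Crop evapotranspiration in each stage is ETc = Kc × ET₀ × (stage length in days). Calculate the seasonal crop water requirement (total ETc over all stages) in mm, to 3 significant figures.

initial: 0.36 × 3.09 × 50 = 55.62 mm
mid-season: 1.07 × 5.35 × 45 = 257.60 mm
late-season: 0.55 × 5.29 × 25 = 72.74 mm
Seasonal total = 385.96 mm

386 mm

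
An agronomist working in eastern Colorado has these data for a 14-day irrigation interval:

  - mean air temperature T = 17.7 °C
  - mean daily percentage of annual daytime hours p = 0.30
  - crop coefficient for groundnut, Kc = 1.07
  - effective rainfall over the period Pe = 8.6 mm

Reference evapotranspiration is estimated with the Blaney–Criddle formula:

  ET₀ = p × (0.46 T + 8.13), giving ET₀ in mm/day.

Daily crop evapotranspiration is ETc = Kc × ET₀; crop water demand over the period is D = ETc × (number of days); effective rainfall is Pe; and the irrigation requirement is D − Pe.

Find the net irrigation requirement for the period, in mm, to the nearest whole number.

ET₀ = 0.30 × (0.46 × 17.7 + 8.13) = 0.30 × 16.272 = 4.8816 mm/d
ETc = Kc × ET₀ = 1.07 × 4.8816 = 5.2233 mm/d
Crop demand D = ETc × 14 d = 5.2233 × 14 = 73.126 mm
D − Pe = 73.126 − 8.6 = 64.526 mm

65 mm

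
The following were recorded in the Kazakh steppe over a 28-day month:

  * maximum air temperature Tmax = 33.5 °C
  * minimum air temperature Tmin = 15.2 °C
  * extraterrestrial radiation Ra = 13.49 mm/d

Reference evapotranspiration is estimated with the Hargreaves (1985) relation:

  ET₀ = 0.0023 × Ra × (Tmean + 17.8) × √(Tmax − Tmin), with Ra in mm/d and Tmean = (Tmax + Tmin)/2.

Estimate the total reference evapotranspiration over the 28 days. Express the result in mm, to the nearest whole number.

157 mm

Tmean = (33.5 + 15.2)/2 = 24.35 °C
ET₀ = 0.0023 × 13.49 × (24.35 + 17.8) × √18.3 = 0.0023 × 13.49 × 42.15 × 4.2778 = 5.5945 mm/d
Over 28 days: 5.5945 × 28 = 156.646 mm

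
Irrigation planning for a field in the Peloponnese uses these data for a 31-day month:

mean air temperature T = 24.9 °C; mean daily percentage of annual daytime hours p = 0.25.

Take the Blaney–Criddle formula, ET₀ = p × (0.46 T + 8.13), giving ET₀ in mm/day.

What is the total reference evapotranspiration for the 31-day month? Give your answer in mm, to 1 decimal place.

ET₀ = 0.25 × (0.46 × 24.9 + 8.13) = 0.25 × 19.584 = 4.8960 mm/d
Monthly total = 4.8960 × 31 = 151.776 mm

151.8 mm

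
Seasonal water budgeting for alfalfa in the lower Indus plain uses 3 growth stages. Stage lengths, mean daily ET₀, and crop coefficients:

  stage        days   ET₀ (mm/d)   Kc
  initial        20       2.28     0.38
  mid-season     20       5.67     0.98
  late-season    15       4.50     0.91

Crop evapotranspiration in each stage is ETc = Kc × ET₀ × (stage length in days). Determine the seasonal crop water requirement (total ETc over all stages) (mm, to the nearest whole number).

190 mm

initial: 0.38 × 2.28 × 20 = 17.33 mm
mid-season: 0.98 × 5.67 × 20 = 111.13 mm
late-season: 0.91 × 4.50 × 15 = 61.43 mm
Seasonal total = 189.89 mm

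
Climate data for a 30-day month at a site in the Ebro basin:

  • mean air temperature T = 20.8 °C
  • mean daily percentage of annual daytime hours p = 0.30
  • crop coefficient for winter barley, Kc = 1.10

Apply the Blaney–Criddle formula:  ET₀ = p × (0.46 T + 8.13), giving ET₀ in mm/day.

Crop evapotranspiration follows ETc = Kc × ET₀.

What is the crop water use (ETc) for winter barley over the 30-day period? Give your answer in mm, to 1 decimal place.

175.2 mm

ET₀ = 0.30 × (0.46 × 20.8 + 8.13) = 0.30 × 17.698 = 5.3094 mm/d
ETc = Kc × ET₀ = 1.10 × 5.3094 = 5.8403 mm/d
Over 30 days: 5.8403 × 30 = 175.209 mm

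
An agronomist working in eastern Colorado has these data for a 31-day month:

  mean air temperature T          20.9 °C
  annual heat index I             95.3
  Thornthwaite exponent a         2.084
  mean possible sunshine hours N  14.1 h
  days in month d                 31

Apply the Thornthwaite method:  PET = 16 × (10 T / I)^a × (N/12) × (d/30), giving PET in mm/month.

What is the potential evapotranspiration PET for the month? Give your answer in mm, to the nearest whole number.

10T/I = 10 × 20.9 / 95.3 = 2.1931
(10T/I)^a = 2.1931^2.084 = 5.1377
Uncorrected PET = 16 × 5.1377 = 82.203 mm
Correction = (N/12)(d/30) = (14.1/12)(31/30) = 1.2142
PET = 82.203 × 1.2142 = 99.811 mm/month

100 mm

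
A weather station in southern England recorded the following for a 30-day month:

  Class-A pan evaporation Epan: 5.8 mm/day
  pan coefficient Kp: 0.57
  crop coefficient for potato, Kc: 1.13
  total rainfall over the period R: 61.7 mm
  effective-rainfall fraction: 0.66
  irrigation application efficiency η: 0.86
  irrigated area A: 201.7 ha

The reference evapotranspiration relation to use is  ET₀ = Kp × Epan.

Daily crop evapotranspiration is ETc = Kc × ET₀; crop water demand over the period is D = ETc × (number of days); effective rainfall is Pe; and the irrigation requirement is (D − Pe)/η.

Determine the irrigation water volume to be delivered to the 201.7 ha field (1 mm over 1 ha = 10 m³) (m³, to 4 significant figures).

ET₀ = 0.57 × 5.8 = 3.3060 mm/d
ETc = Kc × ET₀ = 1.13 × 3.3060 = 3.7358 mm/d
Crop demand D = ETc × 30 d = 3.7358 × 30 = 112.074 mm
Pe = 0.66 × 61.7 = 40.722 mm
D − Pe = 112.074 − 40.722 = 71.352 mm
Gross irrigation = 71.352 / 0.86 = 82.967 mm
Volume = 82.967 mm × 201.7 ha × 10 = 167344.4 m³

167300 m³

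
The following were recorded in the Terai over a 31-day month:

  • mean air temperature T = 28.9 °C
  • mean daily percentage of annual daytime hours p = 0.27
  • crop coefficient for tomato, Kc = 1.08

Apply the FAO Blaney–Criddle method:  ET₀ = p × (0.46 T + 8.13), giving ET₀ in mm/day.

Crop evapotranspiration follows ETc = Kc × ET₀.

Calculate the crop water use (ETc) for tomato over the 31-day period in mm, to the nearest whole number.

194 mm

ET₀ = 0.27 × (0.46 × 28.9 + 8.13) = 0.27 × 21.424 = 5.7845 mm/d
ETc = Kc × ET₀ = 1.08 × 5.7845 = 6.2473 mm/d
Over 31 days: 6.2473 × 31 = 193.666 mm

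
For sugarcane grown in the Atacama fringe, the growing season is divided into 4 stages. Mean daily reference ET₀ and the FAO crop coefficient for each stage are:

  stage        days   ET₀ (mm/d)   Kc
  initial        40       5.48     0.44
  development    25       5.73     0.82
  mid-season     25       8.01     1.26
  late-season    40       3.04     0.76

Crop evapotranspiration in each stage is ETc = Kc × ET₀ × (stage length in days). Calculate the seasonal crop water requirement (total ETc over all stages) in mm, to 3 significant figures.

initial: 0.44 × 5.48 × 40 = 96.45 mm
development: 0.82 × 5.73 × 25 = 117.47 mm
mid-season: 1.26 × 8.01 × 25 = 252.32 mm
late-season: 0.76 × 3.04 × 40 = 92.42 mm
Seasonal total = 558.66 mm

559 mm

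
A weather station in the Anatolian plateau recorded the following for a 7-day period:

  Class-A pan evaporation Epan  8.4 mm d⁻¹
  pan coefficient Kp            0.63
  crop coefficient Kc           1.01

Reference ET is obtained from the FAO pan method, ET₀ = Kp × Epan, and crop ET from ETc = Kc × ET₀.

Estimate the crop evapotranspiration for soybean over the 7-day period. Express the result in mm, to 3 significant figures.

37.4 mm

ET₀ = 0.63 × 8.4 = 5.2920 mm/d
ETc = Kc × ET₀ = 1.01 × 5.2920 = 5.3449 mm/d
Over 7 days: 5.3449 × 7 = 37.414 mm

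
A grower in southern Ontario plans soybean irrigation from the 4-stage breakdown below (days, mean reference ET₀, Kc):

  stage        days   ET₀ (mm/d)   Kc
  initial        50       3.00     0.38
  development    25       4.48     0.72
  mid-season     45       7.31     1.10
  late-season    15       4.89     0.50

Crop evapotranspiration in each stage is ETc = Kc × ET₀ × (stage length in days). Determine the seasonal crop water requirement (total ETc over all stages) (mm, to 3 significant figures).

536 mm

initial: 0.38 × 3.00 × 50 = 57.00 mm
development: 0.72 × 4.48 × 25 = 80.64 mm
mid-season: 1.10 × 7.31 × 45 = 361.85 mm
late-season: 0.50 × 4.89 × 15 = 36.68 mm
Seasonal total = 536.17 mm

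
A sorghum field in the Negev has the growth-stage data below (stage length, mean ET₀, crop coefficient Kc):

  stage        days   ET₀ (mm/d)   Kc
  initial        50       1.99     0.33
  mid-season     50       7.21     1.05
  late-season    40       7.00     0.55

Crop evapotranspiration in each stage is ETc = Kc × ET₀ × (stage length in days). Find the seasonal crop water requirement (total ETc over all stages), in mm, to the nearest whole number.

initial: 0.33 × 1.99 × 50 = 32.84 mm
mid-season: 1.05 × 7.21 × 50 = 378.53 mm
late-season: 0.55 × 7.00 × 40 = 154.00 mm
Seasonal total = 565.37 mm

565 mm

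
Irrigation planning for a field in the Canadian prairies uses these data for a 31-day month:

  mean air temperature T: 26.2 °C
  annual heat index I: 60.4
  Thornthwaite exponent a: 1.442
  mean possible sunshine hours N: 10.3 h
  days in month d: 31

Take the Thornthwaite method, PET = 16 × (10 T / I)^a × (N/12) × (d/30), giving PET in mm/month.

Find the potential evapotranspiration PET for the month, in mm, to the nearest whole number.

10T/I = 10 × 26.2 / 60.4 = 4.3377
(10T/I)^a = 4.3377^1.442 = 8.2971
Uncorrected PET = 16 × 8.2971 = 132.754 mm
Correction = (N/12)(d/30) = (10.3/12)(31/30) = 0.8869
PET = 132.754 × 0.8869 = 117.740 mm/month

118 mm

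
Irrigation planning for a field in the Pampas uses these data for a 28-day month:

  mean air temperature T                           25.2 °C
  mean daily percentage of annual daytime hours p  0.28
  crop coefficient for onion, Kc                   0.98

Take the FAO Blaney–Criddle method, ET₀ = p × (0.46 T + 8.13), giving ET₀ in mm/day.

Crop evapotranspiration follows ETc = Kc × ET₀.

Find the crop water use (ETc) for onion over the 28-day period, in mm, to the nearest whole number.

ET₀ = 0.28 × (0.46 × 25.2 + 8.13) = 0.28 × 19.722 = 5.5222 mm/d
ETc = Kc × ET₀ = 0.98 × 5.5222 = 5.4118 mm/d
Over 28 days: 5.4118 × 28 = 151.530 mm

152 mm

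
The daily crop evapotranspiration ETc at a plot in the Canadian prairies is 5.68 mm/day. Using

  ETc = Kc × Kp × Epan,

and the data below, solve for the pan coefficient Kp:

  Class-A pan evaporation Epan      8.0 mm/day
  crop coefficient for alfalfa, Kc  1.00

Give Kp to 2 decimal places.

ETc = Kc × Kp × Epan  ⇒  Kp = ETc / (Kc × Epan)
Kp = 5.68 / (1.00 × 8.0) = 5.68 / 8.000 = 0.7100

0.71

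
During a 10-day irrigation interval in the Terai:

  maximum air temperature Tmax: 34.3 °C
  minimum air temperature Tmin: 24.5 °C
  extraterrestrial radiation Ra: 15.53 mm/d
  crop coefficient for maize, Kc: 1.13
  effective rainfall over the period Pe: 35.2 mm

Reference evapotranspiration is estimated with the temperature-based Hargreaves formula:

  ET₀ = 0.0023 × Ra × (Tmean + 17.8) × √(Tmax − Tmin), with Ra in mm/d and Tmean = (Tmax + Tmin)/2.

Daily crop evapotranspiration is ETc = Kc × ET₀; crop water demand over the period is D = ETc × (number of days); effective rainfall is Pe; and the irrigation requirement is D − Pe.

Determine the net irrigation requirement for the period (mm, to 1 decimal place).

24.4 mm

Tmean = (34.3 + 24.5)/2 = 29.40 °C
ET₀ = 0.0023 × 15.53 × (29.40 + 17.8) × √9.8 = 0.0023 × 15.53 × 47.20 × 3.1305 = 5.2778 mm/d
ETc = Kc × ET₀ = 1.13 × 5.2778 = 5.9639 mm/d
Crop demand D = ETc × 10 d = 5.9639 × 10 = 59.639 mm
D − Pe = 59.639 − 35.2 = 24.439 mm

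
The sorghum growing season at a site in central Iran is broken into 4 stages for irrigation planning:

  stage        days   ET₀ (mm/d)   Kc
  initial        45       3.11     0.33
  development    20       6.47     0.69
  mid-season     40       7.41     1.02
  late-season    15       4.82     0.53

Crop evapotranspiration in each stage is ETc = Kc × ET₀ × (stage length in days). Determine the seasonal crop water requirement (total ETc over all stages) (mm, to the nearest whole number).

initial: 0.33 × 3.11 × 45 = 46.18 mm
development: 0.69 × 6.47 × 20 = 89.29 mm
mid-season: 1.02 × 7.41 × 40 = 302.33 mm
late-season: 0.53 × 4.82 × 15 = 38.32 mm
Seasonal total = 476.12 mm

476 mm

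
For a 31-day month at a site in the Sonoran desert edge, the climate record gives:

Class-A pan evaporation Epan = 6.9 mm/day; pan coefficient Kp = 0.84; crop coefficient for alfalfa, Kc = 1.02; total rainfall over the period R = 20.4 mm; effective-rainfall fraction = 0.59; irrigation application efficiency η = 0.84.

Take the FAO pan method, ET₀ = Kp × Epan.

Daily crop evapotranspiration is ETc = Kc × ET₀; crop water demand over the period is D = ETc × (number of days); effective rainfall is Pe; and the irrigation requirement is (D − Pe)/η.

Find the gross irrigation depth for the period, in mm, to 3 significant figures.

ET₀ = 0.84 × 6.9 = 5.7960 mm/d
ETc = Kc × ET₀ = 1.02 × 5.7960 = 5.9119 mm/d
Crop demand D = ETc × 31 d = 5.9119 × 31 = 183.269 mm
Pe = 0.59 × 20.4 = 12.036 mm
D − Pe = 183.269 − 12.036 = 171.233 mm
Gross irrigation = 171.233 / 0.84 = 203.849 mm

204 mm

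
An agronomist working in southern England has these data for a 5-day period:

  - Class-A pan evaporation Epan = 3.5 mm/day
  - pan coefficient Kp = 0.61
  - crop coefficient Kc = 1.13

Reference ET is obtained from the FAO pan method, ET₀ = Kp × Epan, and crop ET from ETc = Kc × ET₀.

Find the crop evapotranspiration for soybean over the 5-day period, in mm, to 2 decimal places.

ET₀ = 0.61 × 3.5 = 2.1350 mm/d
ETc = Kc × ET₀ = 1.13 × 2.1350 = 2.4126 mm/d
Over 5 days: 2.4126 × 5 = 12.063 mm

12.06 mm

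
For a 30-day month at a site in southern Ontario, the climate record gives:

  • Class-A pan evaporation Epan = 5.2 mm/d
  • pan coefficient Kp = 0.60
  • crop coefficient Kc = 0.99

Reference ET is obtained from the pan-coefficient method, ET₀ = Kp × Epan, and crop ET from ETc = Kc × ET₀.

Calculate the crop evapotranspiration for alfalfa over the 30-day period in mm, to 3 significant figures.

92.7 mm

ET₀ = 0.60 × 5.2 = 3.1200 mm/d
ETc = Kc × ET₀ = 0.99 × 3.1200 = 3.0888 mm/d
Over 30 days: 3.0888 × 30 = 92.664 mm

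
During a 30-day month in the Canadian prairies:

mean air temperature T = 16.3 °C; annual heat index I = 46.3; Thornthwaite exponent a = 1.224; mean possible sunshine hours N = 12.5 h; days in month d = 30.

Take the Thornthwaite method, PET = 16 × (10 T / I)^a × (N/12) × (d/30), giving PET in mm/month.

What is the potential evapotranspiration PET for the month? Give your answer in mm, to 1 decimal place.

77.8 mm

10T/I = 10 × 16.3 / 46.3 = 3.5205
(10T/I)^a = 3.5205^1.224 = 4.6671
Uncorrected PET = 16 × 4.6671 = 74.674 mm
Correction = (N/12)(d/30) = (12.5/12)(30/30) = 1.0417
PET = 74.674 × 1.0417 = 77.788 mm/month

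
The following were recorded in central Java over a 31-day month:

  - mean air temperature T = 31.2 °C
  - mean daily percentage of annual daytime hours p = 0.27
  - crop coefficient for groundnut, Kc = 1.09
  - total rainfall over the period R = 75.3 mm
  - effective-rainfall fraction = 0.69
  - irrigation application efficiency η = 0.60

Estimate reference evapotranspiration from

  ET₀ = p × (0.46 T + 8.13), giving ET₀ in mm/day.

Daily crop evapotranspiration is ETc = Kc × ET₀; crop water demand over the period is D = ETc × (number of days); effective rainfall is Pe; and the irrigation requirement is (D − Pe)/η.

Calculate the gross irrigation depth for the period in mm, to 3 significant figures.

255 mm

ET₀ = 0.27 × (0.46 × 31.2 + 8.13) = 0.27 × 22.482 = 6.0701 mm/d
ETc = Kc × ET₀ = 1.09 × 6.0701 = 6.6164 mm/d
Crop demand D = ETc × 31 d = 6.6164 × 31 = 205.108 mm
Pe = 0.69 × 75.3 = 51.957 mm
D − Pe = 205.108 − 51.957 = 153.151 mm
Gross irrigation = 153.151 / 0.60 = 255.252 mm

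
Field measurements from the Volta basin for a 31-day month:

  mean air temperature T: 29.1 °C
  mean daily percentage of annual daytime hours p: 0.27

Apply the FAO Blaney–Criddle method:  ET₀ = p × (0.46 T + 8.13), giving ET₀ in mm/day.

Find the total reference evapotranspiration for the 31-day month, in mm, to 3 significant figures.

ET₀ = 0.27 × (0.46 × 29.1 + 8.13) = 0.27 × 21.516 = 5.8093 mm/d
Monthly total = 5.8093 × 31 = 180.088 mm

180 mm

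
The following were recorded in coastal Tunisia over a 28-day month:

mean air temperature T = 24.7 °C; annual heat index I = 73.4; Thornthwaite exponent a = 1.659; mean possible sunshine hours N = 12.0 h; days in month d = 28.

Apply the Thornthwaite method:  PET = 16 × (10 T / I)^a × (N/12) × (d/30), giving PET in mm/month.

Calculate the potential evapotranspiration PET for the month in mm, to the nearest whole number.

112 mm

10T/I = 10 × 24.7 / 73.4 = 3.3651
(10T/I)^a = 3.3651^1.659 = 7.4867
Uncorrected PET = 16 × 7.4867 = 119.787 mm
Correction = (N/12)(d/30) = (12.0/12)(28/30) = 0.9333
PET = 119.787 × 0.9333 = 111.797 mm/month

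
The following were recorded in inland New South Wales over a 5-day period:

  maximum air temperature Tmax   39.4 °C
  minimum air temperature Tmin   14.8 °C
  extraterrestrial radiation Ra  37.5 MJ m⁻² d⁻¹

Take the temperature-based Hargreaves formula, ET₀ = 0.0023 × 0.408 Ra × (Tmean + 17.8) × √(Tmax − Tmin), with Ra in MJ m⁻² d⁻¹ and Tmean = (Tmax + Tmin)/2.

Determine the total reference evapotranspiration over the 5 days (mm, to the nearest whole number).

Tmean = (39.4 + 14.8)/2 = 27.10 °C
0.408 Ra = 0.408 × 37.5 = 15.3000 mm/d equivalent
ET₀ = 0.0023 × 15.3000 × (27.10 + 17.8) × √24.6 = 0.0023 × 15.3000 × 44.90 × 4.9598 = 7.8366 mm/d
Over 5 days: 7.8366 × 5 = 39.183 mm

39 mm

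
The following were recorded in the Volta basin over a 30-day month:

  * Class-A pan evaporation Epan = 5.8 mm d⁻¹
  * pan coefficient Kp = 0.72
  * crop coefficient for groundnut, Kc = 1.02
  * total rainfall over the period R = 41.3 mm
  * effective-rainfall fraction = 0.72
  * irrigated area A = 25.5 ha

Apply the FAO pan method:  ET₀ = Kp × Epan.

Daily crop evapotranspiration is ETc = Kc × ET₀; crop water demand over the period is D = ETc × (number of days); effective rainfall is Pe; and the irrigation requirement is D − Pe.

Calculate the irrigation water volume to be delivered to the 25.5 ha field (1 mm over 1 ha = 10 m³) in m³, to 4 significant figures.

25000 m³

ET₀ = 0.72 × 5.8 = 4.1760 mm/d
ETc = Kc × ET₀ = 1.02 × 4.1760 = 4.2595 mm/d
Crop demand D = ETc × 30 d = 4.2595 × 30 = 127.785 mm
Pe = 0.72 × 41.3 = 29.736 mm
D − Pe = 127.785 − 29.736 = 98.049 mm
Volume = 98.049 mm × 25.5 ha × 10 = 25002.5 m³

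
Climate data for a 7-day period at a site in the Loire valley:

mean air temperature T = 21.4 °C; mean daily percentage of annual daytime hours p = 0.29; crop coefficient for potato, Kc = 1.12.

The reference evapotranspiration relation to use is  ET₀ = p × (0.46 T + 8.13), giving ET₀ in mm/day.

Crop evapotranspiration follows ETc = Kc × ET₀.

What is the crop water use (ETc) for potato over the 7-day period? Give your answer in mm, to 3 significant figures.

ET₀ = 0.29 × (0.46 × 21.4 + 8.13) = 0.29 × 17.974 = 5.2125 mm/d
ETc = Kc × ET₀ = 1.12 × 5.2125 = 5.8380 mm/d
Over 7 days: 5.8380 × 7 = 40.866 mm

40.9 mm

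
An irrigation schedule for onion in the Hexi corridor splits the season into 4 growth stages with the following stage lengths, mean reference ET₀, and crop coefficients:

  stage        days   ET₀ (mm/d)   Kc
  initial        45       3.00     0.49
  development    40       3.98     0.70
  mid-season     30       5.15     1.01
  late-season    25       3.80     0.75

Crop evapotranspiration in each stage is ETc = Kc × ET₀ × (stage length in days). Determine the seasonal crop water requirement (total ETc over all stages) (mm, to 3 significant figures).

initial: 0.49 × 3.00 × 45 = 66.15 mm
development: 0.70 × 3.98 × 40 = 111.44 mm
mid-season: 1.01 × 5.15 × 30 = 156.05 mm
late-season: 0.75 × 3.80 × 25 = 71.25 mm
Seasonal total = 404.89 mm

405 mm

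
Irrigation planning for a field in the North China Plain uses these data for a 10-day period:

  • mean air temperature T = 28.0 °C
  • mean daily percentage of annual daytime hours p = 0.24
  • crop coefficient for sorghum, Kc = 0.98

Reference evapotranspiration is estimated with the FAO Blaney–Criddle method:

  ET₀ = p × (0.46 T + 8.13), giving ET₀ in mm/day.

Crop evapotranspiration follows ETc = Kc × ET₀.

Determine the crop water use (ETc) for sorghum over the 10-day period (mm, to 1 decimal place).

49.4 mm

ET₀ = 0.24 × (0.46 × 28.0 + 8.13) = 0.24 × 21.010 = 5.0424 mm/d
ETc = Kc × ET₀ = 0.98 × 5.0424 = 4.9416 mm/d
Over 10 days: 4.9416 × 10 = 49.416 mm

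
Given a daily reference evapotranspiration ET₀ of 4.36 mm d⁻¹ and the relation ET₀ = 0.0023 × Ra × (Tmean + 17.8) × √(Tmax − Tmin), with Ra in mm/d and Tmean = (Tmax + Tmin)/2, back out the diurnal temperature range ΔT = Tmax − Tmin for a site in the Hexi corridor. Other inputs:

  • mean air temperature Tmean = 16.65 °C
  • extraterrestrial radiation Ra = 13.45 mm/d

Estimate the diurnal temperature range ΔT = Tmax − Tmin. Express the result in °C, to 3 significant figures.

16.7 °C

√ΔT = ET₀ / [0.0023 × Ra × (Tmean+17.8)] = 4.36 / (0.0023 × 13.45 × 34.45) = 4.0912
ΔT = 4.0912² = 16.738 °C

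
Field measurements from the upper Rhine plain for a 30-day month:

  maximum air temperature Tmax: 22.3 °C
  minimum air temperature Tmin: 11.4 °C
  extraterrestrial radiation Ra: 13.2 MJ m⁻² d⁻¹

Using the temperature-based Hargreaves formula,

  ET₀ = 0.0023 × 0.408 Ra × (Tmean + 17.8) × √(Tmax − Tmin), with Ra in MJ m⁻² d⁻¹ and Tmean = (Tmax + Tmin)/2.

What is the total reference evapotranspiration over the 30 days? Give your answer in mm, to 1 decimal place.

42.5 mm

Tmean = (22.3 + 11.4)/2 = 16.85 °C
0.408 Ra = 0.408 × 13.2 = 5.3856 mm/d equivalent
ET₀ = 0.0023 × 5.3856 × (16.85 + 17.8) × √10.9 = 0.0023 × 5.3856 × 34.65 × 3.3015 = 1.4170 mm/d
Over 30 days: 1.4170 × 30 = 42.510 mm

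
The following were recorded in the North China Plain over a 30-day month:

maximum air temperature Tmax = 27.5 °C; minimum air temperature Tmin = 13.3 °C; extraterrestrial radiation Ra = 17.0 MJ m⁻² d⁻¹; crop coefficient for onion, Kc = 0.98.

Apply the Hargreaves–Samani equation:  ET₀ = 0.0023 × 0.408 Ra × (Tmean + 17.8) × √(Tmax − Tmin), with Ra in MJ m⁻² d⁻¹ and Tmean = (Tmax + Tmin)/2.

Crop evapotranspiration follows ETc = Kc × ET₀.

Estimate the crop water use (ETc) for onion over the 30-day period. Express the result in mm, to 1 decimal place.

Tmean = (27.5 + 13.3)/2 = 20.40 °C
0.408 Ra = 0.408 × 17.0 = 6.9360 mm/d equivalent
ET₀ = 0.0023 × 6.9360 × (20.40 + 17.8) × √14.2 = 0.0023 × 6.9360 × 38.20 × 3.7683 = 2.2964 mm/d
ETc = Kc × ET₀ = 0.98 × 2.2964 = 2.2505 mm/d
Over 30 days: 2.2505 × 30 = 67.515 mm

67.5 mm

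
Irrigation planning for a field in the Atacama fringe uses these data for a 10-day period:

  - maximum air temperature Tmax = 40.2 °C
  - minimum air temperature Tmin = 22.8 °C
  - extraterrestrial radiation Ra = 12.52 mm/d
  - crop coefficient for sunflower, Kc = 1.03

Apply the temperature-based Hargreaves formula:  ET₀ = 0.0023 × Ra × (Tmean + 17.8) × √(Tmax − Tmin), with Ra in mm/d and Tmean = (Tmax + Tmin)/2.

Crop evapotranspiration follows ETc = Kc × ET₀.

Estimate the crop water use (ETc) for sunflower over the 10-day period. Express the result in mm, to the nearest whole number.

Tmean = (40.2 + 22.8)/2 = 31.50 °C
ET₀ = 0.0023 × 12.52 × (31.50 + 17.8) × √17.4 = 0.0023 × 12.52 × 49.30 × 4.1713 = 5.9218 mm/d
ETc = Kc × ET₀ = 1.03 × 5.9218 = 6.0995 mm/d
Over 10 days: 6.0995 × 10 = 60.995 mm

61 mm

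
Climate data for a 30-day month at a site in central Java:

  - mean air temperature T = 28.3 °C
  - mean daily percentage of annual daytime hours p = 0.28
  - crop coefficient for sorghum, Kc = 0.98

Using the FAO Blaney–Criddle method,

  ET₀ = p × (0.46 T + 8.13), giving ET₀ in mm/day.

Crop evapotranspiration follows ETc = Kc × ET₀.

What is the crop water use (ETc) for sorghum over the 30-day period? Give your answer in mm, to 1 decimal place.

ET₀ = 0.28 × (0.46 × 28.3 + 8.13) = 0.28 × 21.148 = 5.9214 mm/d
ETc = Kc × ET₀ = 0.98 × 5.9214 = 5.8030 mm/d
Over 30 days: 5.8030 × 30 = 174.090 mm

174.1 mm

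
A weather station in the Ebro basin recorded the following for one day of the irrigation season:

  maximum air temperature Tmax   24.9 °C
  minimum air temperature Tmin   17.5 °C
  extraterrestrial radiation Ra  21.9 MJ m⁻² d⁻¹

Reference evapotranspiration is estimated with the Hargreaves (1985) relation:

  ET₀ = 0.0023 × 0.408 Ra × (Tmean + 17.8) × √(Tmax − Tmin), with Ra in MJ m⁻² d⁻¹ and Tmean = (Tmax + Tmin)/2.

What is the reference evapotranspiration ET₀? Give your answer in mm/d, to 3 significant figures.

Tmean = (24.9 + 17.5)/2 = 21.20 °C
0.408 Ra = 0.408 × 21.9 = 8.9352 mm/d equivalent
ET₀ = 0.0023 × 8.9352 × (21.20 + 17.8) × √7.4 = 0.0023 × 8.9352 × 39.00 × 2.7203 = 2.1803 mm/d

2.18 mm/d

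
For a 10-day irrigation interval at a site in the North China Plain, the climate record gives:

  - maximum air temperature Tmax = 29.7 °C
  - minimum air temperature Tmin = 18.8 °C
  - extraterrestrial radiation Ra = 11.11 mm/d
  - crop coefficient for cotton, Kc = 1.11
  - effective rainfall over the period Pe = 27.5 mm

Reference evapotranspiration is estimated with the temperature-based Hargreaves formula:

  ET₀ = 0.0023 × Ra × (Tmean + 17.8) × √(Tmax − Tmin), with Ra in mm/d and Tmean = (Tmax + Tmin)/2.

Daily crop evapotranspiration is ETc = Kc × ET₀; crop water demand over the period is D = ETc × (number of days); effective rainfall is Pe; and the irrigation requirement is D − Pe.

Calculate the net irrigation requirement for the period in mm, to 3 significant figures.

11.9 mm

Tmean = (29.7 + 18.8)/2 = 24.25 °C
ET₀ = 0.0023 × 11.11 × (24.25 + 17.8) × √10.9 = 0.0023 × 11.11 × 42.05 × 3.3015 = 3.5475 mm/d
ETc = Kc × ET₀ = 1.11 × 3.5475 = 3.9377 mm/d
Crop demand D = ETc × 10 d = 3.9377 × 10 = 39.377 mm
D − Pe = 39.377 − 27.5 = 11.877 mm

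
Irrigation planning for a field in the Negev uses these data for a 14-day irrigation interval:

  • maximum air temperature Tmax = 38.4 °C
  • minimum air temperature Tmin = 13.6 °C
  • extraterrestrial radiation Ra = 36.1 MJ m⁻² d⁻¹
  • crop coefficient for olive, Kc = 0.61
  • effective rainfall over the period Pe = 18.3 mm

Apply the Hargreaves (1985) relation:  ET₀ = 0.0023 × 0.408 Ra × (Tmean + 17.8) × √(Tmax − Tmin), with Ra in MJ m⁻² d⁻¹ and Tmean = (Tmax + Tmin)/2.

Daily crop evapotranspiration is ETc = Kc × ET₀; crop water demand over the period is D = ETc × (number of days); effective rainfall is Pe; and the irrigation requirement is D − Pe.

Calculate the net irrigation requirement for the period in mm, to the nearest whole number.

Tmean = (38.4 + 13.6)/2 = 26.00 °C
0.408 Ra = 0.408 × 36.1 = 14.7288 mm/d equivalent
ET₀ = 0.0023 × 14.7288 × (26.00 + 17.8) × √24.8 = 0.0023 × 14.7288 × 43.80 × 4.9800 = 7.3892 mm/d
ETc = Kc × ET₀ = 0.61 × 7.3892 = 4.5074 mm/d
Crop demand D = ETc × 14 d = 4.5074 × 14 = 63.104 mm
D − Pe = 63.104 − 18.3 = 44.804 mm

45 mm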